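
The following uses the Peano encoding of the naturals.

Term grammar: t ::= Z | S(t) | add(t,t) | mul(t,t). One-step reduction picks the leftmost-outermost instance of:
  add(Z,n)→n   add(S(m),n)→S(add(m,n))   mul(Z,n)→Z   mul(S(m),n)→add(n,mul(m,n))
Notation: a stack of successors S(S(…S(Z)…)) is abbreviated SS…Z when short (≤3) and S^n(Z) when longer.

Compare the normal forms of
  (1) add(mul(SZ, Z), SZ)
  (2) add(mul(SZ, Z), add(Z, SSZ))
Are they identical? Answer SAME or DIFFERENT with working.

Answer: DIFFERENT — A ⇓ SZ, B ⇓ SSZ

Working:
Term A:
  start: add(mul(SZ, Z), SZ)
  [1] add(add(Z, mul(Z, Z)), SZ)
  [2] add(mul(Z, Z), SZ)
  [3] add(Z, SZ)
  [4] SZ

Term B:
  start: add(mul(SZ, Z), add(Z, SSZ))
  [1] add(add(Z, mul(Z, Z)), add(Z, SSZ))
  [2] add(mul(Z, Z), add(Z, SSZ))
  [3] add(Z, add(Z, SSZ))
  [4] add(Z, SSZ)
  [5] SSZ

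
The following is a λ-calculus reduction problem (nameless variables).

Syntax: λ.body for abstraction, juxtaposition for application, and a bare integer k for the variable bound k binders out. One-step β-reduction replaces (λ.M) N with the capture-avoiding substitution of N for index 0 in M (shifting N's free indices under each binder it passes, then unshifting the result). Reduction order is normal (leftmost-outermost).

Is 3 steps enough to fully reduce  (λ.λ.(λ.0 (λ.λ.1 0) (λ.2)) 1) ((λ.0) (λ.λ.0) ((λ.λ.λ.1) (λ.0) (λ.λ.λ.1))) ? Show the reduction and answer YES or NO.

  start: (λ.λ.(λ.0 (λ.λ.1 0) (λ.2)) 1) ((λ.0) (λ.λ.0) ((λ.λ.λ.1) (λ.0) (λ.λ.λ.1)))
  →1  λ.(λ.0 (λ.λ.1 0) (λ.2)) ((λ.0) (λ.λ.0) ((λ.λ.λ.1) (λ.0) (λ.λ.λ.1)))
  →2  λ.(λ.0) (λ.λ.0) ((λ.λ.λ.1) (λ.0) (λ.λ.λ.1)) (λ.λ.1 0) (λ.1)
  →3  λ.(λ.λ.0) ((λ.λ.λ.1) (λ.0) (λ.λ.λ.1)) (λ.λ.1 0) (λ.1)

Answer: NO — after 3 steps the term is λ.(λ.λ.0) ((λ.λ.λ.1) (λ.0) (λ.λ.λ.1)) (λ.λ.1 0) (λ.1), not yet normal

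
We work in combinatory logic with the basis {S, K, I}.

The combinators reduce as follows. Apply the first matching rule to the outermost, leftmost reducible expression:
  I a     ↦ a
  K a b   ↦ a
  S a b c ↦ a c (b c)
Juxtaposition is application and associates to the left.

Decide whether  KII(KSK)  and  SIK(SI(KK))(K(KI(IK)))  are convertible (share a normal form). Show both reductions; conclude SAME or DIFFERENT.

Answer: DIFFERENT — A ⇓ S, B ⇓ I

Derivation:
Term A:
  start: KII(KSK)
  [1] I(KSK)
  [2] KSK
  [3] S

Term B:
  start: SIK(SI(KK))(K(KI(IK)))
  [1] I(SI(KK))(K(SI(KK)))(K(KI(IK)))
  [2] SI(KK)(K(SI(KK)))(K(KI(IK)))
  [3] I(K(SI(KK)))(KK(K(SI(KK))))(K(KI(IK)))
  [4] K(SI(KK))(KK(K(SI(KK))))(K(KI(IK)))
  [5] SI(KK)(K(KI(IK)))
  [6] I(K(KI(IK)))(KK(K(KI(IK))))
  [7] K(KI(IK))(KK(K(KI(IK))))
  [8] KI(IK)
  [9] I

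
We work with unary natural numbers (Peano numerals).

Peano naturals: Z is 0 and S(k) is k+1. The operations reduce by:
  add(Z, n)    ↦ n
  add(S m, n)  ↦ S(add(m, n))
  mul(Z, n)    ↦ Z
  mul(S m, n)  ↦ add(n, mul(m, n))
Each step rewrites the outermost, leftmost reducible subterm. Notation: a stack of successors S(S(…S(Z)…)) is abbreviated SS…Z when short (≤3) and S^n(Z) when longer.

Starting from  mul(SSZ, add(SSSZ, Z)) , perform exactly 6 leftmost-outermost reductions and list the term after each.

  start: mul(SSZ, add(SSSZ, Z))
  [1] add(add(SSSZ, Z), mul(SZ, add(SSSZ, Z)))
  [2] add(S(add(SSZ, Z)), mul(SZ, add(SSSZ, Z)))
  [3] S(add(add(SSZ, Z), mul(SZ, add(SSSZ, Z))))
  [4] S(add(S(add(SZ, Z)), mul(SZ, add(SSSZ, Z))))
  [5] S(S(add(add(SZ, Z), mul(SZ, add(SSSZ, Z)))))
  [6] S(S(add(S(add(Z, Z)), mul(SZ, add(SSSZ, Z)))))

Answer: after 6 steps: S(S(add(S(add(Z, Z)), mul(SZ, add(SSSZ, Z)))))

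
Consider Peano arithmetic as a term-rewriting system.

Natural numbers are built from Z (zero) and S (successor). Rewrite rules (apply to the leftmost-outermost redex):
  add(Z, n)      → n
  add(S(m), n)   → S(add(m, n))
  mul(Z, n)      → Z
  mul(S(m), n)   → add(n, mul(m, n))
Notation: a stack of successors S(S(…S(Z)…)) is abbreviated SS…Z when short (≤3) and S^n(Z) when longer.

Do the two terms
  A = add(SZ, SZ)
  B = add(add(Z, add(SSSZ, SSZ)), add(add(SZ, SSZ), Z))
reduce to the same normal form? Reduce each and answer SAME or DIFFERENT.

Answer: DIFFERENT — A ⇓ SSZ, B ⇓ S^8(Z)

Reduction:
Term A:
  start: add(SZ, SZ)
  →1  S(add(Z, SZ))
  →2  SSZ

Term B:
  start: add(add(Z, add(SSSZ, SSZ)), add(add(SZ, SSZ), Z))
  →1  add(add(SSSZ, SSZ), add(add(SZ, SSZ), Z))
  →2  add(S(add(SSZ, SSZ)), add(add(SZ, SSZ), Z))
  →3  S(add(add(SSZ, SSZ), add(add(SZ, SSZ), Z)))
  →4  S(add(S(add(SZ, SSZ)), add(add(SZ, SSZ), Z)))
  →5  S(S(add(add(SZ, SSZ), add(add(SZ, SSZ), Z))))
  →6  S(S(add(S(add(Z, SSZ)), add(add(SZ, SSZ), Z))))
  →7  S(S(S(add(add(Z, SSZ), add(add(SZ, SSZ), Z)))))
  →8  S(S(S(add(SSZ, add(add(SZ, SSZ), Z)))))
  →9  S(S(S(S(add(SZ, add(add(SZ, SSZ), Z))))))
  →10  S(S(S(S(S(add(Z, add(add(SZ, SSZ), Z)))))))
  →11  S(S(S(S(S(add(add(SZ, SSZ), Z))))))
  →12  S(S(S(S(S(add(S(add(Z, SSZ)), Z))))))
  →13  S(S(S(S(S(S(add(add(Z, SSZ), Z)))))))
  →14  S(S(S(S(S(S(add(SSZ, Z)))))))
  →15  S(S(S(S(S(S(S(add(SZ, Z))))))))
  →16  S(S(S(S(S(S(S(S(add(Z, Z)))))))))
  →17  S^8(Z)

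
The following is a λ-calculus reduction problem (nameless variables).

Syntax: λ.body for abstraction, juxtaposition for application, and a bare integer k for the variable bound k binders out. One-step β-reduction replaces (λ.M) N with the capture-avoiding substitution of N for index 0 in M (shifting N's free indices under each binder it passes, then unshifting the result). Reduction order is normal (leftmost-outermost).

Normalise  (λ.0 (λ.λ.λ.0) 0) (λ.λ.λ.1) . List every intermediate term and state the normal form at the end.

  start: (λ.0 (λ.λ.λ.0) 0) (λ.λ.λ.1)
  →1  (λ.λ.λ.1) (λ.λ.λ.0) (λ.λ.λ.1)
  →2  (λ.λ.1) (λ.λ.λ.1)
  →3  λ.λ.λ.λ.1

Answer: normal form = λ.λ.λ.λ.1  (in 3 steps)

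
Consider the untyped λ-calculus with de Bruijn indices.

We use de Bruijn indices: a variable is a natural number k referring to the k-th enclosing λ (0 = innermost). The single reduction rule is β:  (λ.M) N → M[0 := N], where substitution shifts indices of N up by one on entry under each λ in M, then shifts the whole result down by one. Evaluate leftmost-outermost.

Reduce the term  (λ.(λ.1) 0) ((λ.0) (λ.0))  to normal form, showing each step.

  start: (λ.(λ.1) 0) ((λ.0) (λ.0))
  [1] (λ.(λ.0) (λ.0)) ((λ.0) (λ.0))
  [2] (λ.0) (λ.0)
  [3] λ.0

Answer: normal form = λ.0  (in 3 steps)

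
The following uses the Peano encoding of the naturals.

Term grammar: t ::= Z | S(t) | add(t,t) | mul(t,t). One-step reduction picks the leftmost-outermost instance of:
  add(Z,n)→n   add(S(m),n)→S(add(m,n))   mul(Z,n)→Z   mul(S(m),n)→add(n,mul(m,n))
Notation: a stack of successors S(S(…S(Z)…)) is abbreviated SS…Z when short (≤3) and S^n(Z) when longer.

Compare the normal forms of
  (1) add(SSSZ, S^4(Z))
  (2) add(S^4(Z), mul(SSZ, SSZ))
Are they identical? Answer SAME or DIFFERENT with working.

Term A:
  start: add(SSSZ, S^4(Z))
  [1] S(add(SSZ, S^4(Z)))
  [2] S(S(add(SZ, S^4(Z))))
  [3] S(S(S(add(Z, S^4(Z)))))
  [4] S^7(Z)

Term B:
  start: add(S^4(Z), mul(SSZ, SSZ))
  [1] S(add(SSSZ, mul(SSZ, SSZ)))
  [2] S(S(add(SSZ, mul(SSZ, SSZ))))
  [3] S(S(S(add(SZ, mul(SSZ, SSZ)))))
  [4] S(S(S(S(add(Z, mul(SSZ, SSZ))))))
  [5] S(S(S(S(mul(SSZ, SSZ)))))
  [6] S(S(S(S(add(SSZ, mul(SZ, SSZ))))))
  [7] S(S(S(S(S(add(SZ, mul(SZ, SSZ)))))))
  [8] S(S(S(S(S(S(add(Z, mul(SZ, SSZ))))))))
  [9] S(S(S(S(S(S(mul(SZ, SSZ)))))))
  [10] S(S(S(S(S(S(add(SSZ, mul(Z, SSZ))))))))
  [11] S(S(S(S(S(S(S(add(SZ, mul(Z, SSZ)))))))))
  [12] S(S(S(S(S(S(S(S(add(Z, mul(Z, SSZ))))))))))
  [13] S(S(S(S(S(S(S(S(mul(Z, SSZ)))))))))
  [14] S^8(Z)

Answer: DIFFERENT — A ⇓ S^7(Z), B ⇓ S^8(Z)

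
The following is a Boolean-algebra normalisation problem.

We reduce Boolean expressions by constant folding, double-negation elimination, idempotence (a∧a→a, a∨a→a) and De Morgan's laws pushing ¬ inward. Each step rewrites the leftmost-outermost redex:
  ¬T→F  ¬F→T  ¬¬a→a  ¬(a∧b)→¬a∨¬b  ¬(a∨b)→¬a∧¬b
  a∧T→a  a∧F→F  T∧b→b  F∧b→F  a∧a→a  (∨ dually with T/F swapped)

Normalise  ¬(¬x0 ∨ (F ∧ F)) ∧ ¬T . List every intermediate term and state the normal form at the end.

  start: ¬(¬x0 ∨ (F ∧ F)) ∧ ¬T
  →1  (¬¬x0 ∧ ¬(F ∧ F)) ∧ ¬T
  →2  (x0 ∧ ¬(F ∧ F)) ∧ ¬T
  →3  (x0 ∧ (¬F ∨ ¬F)) ∧ ¬T
  →4  (x0 ∧ ¬F) ∧ ¬T
  →5  (x0 ∧ T) ∧ ¬T
  →6  x0 ∧ ¬T
  →7  x0 ∧ F
  →8  F

Answer: normal form = F  (in 8 steps)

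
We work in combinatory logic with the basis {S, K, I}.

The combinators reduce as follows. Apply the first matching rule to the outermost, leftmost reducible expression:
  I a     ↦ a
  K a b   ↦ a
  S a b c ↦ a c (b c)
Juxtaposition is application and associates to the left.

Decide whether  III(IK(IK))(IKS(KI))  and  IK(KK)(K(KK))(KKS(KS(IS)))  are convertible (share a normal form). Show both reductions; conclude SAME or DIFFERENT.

Term A:
  start: III(IK(IK))(IKS(KI))
  [1] II(IK(IK))(IKS(KI))
  [2] I(IK(IK))(IKS(KI))
  [3] IK(IK)(IKS(KI))
  [4] K(IK)(IKS(KI))
  [5] IK
  [6] K

Term B:
  start: IK(KK)(K(KK))(KKS(KS(IS)))
  [1] K(KK)(K(KK))(KKS(KS(IS)))
  [2] KK(KKS(KS(IS)))
  [3] K

Answer: SAME — A ⇓ K, B ⇓ K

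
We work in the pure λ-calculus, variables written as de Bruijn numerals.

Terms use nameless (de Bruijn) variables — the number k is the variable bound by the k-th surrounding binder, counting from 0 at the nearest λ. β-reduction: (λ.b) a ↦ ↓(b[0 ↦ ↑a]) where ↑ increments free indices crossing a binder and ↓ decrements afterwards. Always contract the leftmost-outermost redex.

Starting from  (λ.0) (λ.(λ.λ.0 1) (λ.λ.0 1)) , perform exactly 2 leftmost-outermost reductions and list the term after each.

Answer: after 2 steps: λ.λ.0 (λ.λ.0 1)

Derivation:
  start: (λ.0) (λ.(λ.λ.0 1) (λ.λ.0 1))
  →1  λ.(λ.λ.0 1) (λ.λ.0 1)
  →2  λ.λ.0 (λ.λ.0 1)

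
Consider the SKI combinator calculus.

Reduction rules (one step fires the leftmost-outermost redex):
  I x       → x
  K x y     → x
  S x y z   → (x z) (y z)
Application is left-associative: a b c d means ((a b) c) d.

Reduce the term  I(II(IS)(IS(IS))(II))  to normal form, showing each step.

  start: I(II(IS)(IS(IS))(II))
  [1] II(IS)(IS(IS))(II)
  [2] I(IS)(IS(IS))(II)
  [3] IS(IS(IS))(II)
  [4] S(IS(IS))(II)
  [5] S(S(IS))(II)
  [6] S(SS)(II)
  [7] S(SS)I

Answer: normal form = S(SS)I  (in 7 steps)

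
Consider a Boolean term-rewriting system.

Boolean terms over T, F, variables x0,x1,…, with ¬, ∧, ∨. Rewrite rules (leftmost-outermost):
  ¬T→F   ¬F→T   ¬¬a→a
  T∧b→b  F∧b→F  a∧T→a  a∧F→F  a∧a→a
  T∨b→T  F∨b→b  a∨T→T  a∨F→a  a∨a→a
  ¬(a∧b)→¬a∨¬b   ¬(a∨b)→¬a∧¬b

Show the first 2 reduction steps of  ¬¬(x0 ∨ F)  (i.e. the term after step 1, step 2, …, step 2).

Answer: after 2 steps: x0

Derivation:
  start: ¬¬(x0 ∨ F)
  step 1: x0 ∨ F
  step 2: x0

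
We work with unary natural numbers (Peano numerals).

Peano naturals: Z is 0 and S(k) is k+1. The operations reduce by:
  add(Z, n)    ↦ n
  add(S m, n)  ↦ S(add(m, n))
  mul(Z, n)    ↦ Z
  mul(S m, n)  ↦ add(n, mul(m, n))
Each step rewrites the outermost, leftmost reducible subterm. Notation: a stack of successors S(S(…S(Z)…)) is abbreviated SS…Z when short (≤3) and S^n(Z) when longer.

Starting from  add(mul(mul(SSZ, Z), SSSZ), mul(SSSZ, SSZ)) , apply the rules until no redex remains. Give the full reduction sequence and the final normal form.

  start: add(mul(mul(SSZ, Z), SSSZ), mul(SSSZ, SSZ))
  →1  add(mul(add(Z, mul(SZ, Z)), SSSZ), mul(SSSZ, SSZ))
  →2  add(mul(mul(SZ, Z), SSSZ), mul(SSSZ, SSZ))
  →3  add(mul(add(Z, mul(Z, Z)), SSSZ), mul(SSSZ, SSZ))
  →4  add(mul(mul(Z, Z), SSSZ), mul(SSSZ, SSZ))
  →5  add(mul(Z, SSSZ), mul(SSSZ, SSZ))
  →6  add(Z, mul(SSSZ, SSZ))
  →7  mul(SSSZ, SSZ)
  →8  add(SSZ, mul(SSZ, SSZ))
  →9  S(add(SZ, mul(SSZ, SSZ)))
  →10  S(S(add(Z, mul(SSZ, SSZ))))
  →11  S(S(mul(SSZ, SSZ)))
  →12  S(S(add(SSZ, mul(SZ, SSZ))))
  →13  S(S(S(add(SZ, mul(SZ, SSZ)))))
  →14  S(S(S(S(add(Z, mul(SZ, SSZ))))))
  →15  S(S(S(S(mul(SZ, SSZ)))))
  →16  S(S(S(S(add(SSZ, mul(Z, SSZ))))))
  →17  S(S(S(S(S(add(SZ, mul(Z, SSZ)))))))
  →18  S(S(S(S(S(S(add(Z, mul(Z, SSZ))))))))
  →19  S(S(S(S(S(S(mul(Z, SSZ)))))))
  →20  S^6(Z)

Answer: normal form = S^6(Z)  (in 20 steps)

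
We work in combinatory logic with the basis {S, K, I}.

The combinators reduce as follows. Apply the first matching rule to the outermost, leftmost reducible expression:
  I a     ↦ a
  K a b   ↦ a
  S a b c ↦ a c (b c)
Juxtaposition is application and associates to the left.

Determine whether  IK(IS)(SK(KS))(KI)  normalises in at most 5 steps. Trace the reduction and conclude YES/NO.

  start: IK(IS)(SK(KS))(KI)
  step 1: K(IS)(SK(KS))(KI)
  step 2: IS(KI)
  step 3: S(KI)

Answer: YES — reaches normal form S(KI) in 3 ≤ 5 steps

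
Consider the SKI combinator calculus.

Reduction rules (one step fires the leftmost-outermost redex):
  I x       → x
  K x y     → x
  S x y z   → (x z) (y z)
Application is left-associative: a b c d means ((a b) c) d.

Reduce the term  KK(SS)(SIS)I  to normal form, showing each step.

Answer: normal form = SIS  (in 2 steps)

Derivation:
  start: KK(SS)(SIS)I
  step 1: K(SIS)I
  step 2: SIS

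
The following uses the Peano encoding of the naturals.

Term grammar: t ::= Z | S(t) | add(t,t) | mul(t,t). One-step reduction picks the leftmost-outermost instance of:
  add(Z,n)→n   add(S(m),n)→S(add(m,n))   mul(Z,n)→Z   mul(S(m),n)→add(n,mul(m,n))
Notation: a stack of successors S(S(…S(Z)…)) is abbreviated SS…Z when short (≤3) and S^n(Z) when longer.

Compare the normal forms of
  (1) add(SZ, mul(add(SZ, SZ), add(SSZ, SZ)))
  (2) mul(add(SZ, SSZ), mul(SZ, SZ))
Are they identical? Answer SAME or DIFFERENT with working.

Term A:
  start: add(SZ, mul(add(SZ, SZ), add(SSZ, SZ)))
  [1] S(add(Z, mul(add(SZ, SZ), add(SSZ, SZ))))
  [2] S(mul(add(SZ, SZ), add(SSZ, SZ)))
  [3] S(mul(S(add(Z, SZ)), add(SSZ, SZ)))
  [4] S(add(add(SSZ, SZ), mul(add(Z, SZ), add(SSZ, SZ))))
  [5] S(add(S(add(SZ, SZ)), mul(add(Z, SZ), add(SSZ, SZ))))
  [6] S(S(add(add(SZ, SZ), mul(add(Z, SZ), add(SSZ, SZ)))))
  [7] S(S(add(S(add(Z, SZ)), mul(add(Z, SZ), add(SSZ, SZ)))))
  [8] S(S(S(add(add(Z, SZ), mul(add(Z, SZ), add(SSZ, SZ))))))
  [9] S(S(S(add(SZ, mul(add(Z, SZ), add(SSZ, SZ))))))
  [10] S(S(S(S(add(Z, mul(add(Z, SZ), add(SSZ, SZ)))))))
  [11] S(S(S(S(mul(add(Z, SZ), add(SSZ, SZ))))))
  [12] S(S(S(S(mul(SZ, add(SSZ, SZ))))))
  [13] S(S(S(S(add(add(SSZ, SZ), mul(Z, add(SSZ, SZ)))))))
  [14] S(S(S(S(add(S(add(SZ, SZ)), mul(Z, add(SSZ, SZ)))))))
  [15] S(S(S(S(S(add(add(SZ, SZ), mul(Z, add(SSZ, SZ))))))))
  [16] S(S(S(S(S(add(S(add(Z, SZ)), mul(Z, add(SSZ, SZ))))))))
  [17] S(S(S(S(S(S(add(add(Z, SZ), mul(Z, add(SSZ, SZ)))))))))
  [18] S(S(S(S(S(S(add(SZ, mul(Z, add(SSZ, SZ)))))))))
  [19] S(S(S(S(S(S(S(add(Z, mul(Z, add(SSZ, SZ))))))))))
  [20] S(S(S(S(S(S(S(mul(Z, add(SSZ, SZ)))))))))
  [21] S^7(Z)

Term B:
  start: mul(add(SZ, SSZ), mul(SZ, SZ))
  [1] mul(S(add(Z, SSZ)), mul(SZ, SZ))
  [2] add(mul(SZ, SZ), mul(add(Z, SSZ), mul(SZ, SZ)))
  [3] add(add(SZ, mul(Z, SZ)), mul(add(Z, SSZ), mul(SZ, SZ)))
  [4] add(S(add(Z, mul(Z, SZ))), mul(add(Z, SSZ), mul(SZ, SZ)))
  [5] S(add(add(Z, mul(Z, SZ)), mul(add(Z, SSZ), mul(SZ, SZ))))
  [6] S(add(mul(Z, SZ), mul(add(Z, SSZ), mul(SZ, SZ))))
  [7] S(add(Z, mul(add(Z, SSZ), mul(SZ, SZ))))
  [8] S(mul(add(Z, SSZ), mul(SZ, SZ)))
  [9] S(mul(SSZ, mul(SZ, SZ)))
  [10] S(add(mul(SZ, SZ), mul(SZ, mul(SZ, SZ))))
  [11] S(add(add(SZ, mul(Z, SZ)), mul(SZ, mul(SZ, SZ))))
  [12] S(add(S(add(Z, mul(Z, SZ))), mul(SZ, mul(SZ, SZ))))
  [13] S(S(add(add(Z, mul(Z, SZ)), mul(SZ, mul(SZ, SZ)))))
  [14] S(S(add(mul(Z, SZ), mul(SZ, mul(SZ, SZ)))))
  [15] S(S(add(Z, mul(SZ, mul(SZ, SZ)))))
  [16] S(S(mul(SZ, mul(SZ, SZ))))
  [17] S(S(add(mul(SZ, SZ), mul(Z, mul(SZ, SZ)))))
  [18] S(S(add(add(SZ, mul(Z, SZ)), mul(Z, mul(SZ, SZ)))))
  [19] S(S(add(S(add(Z, mul(Z, SZ))), mul(Z, mul(SZ, SZ)))))
  [20] S(S(S(add(add(Z, mul(Z, SZ)), mul(Z, mul(SZ, SZ))))))
  [21] S(S(S(add(mul(Z, SZ), mul(Z, mul(SZ, SZ))))))
  [22] S(S(S(add(Z, mul(Z, mul(SZ, SZ))))))
  [23] S(S(S(mul(Z, mul(SZ, SZ)))))
  [24] SSSZ

Answer: DIFFERENT — A ⇓ S^7(Z), B ⇓ SSSZ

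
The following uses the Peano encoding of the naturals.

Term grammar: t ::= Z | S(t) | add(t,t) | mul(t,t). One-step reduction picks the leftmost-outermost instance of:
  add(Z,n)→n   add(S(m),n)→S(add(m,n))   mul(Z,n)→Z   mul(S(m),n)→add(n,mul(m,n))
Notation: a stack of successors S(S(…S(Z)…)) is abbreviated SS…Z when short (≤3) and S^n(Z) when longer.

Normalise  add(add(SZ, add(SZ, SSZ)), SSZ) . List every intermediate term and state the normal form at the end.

  start: add(add(SZ, add(SZ, SSZ)), SSZ)
  step 1: add(S(add(Z, add(SZ, SSZ))), SSZ)
  step 2: S(add(add(Z, add(SZ, SSZ)), SSZ))
  step 3: S(add(add(SZ, SSZ), SSZ))
  step 4: S(add(S(add(Z, SSZ)), SSZ))
  step 5: S(S(add(add(Z, SSZ), SSZ)))
  step 6: S(S(add(SSZ, SSZ)))
  step 7: S(S(S(add(SZ, SSZ))))
  step 8: S(S(S(S(add(Z, SSZ)))))
  step 9: S^6(Z)

Answer: normal form = S^6(Z)  (in 9 steps)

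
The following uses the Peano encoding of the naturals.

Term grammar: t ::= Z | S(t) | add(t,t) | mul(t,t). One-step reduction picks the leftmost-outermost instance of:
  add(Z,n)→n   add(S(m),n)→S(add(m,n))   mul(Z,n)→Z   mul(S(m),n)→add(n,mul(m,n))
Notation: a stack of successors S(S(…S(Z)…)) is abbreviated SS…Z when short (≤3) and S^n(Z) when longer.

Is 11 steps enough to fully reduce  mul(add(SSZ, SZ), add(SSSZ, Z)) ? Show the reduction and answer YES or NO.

  start: mul(add(SSZ, SZ), add(SSSZ, Z))
  →1  mul(S(add(SZ, SZ)), add(SSSZ, Z))
  →2  add(add(SSSZ, Z), mul(add(SZ, SZ), add(SSSZ, Z)))
  →3  add(S(add(SSZ, Z)), mul(add(SZ, SZ), add(SSSZ, Z)))
  →4  S(add(add(SSZ, Z), mul(add(SZ, SZ), add(SSSZ, Z))))
  →5  S(add(S(add(SZ, Z)), mul(add(SZ, SZ), add(SSSZ, Z))))
  →6  S(S(add(add(SZ, Z), mul(add(SZ, SZ), add(SSSZ, Z)))))
  →7  S(S(add(S(add(Z, Z)), mul(add(SZ, SZ), add(SSSZ, Z)))))
  →8  S(S(S(add(add(Z, Z), mul(add(SZ, SZ), add(SSSZ, Z))))))
  →9  S(S(S(add(Z, mul(add(SZ, SZ), add(SSSZ, Z))))))
  →10  S(S(S(mul(add(SZ, SZ), add(SSSZ, Z)))))
  →11  S(S(S(mul(S(add(Z, SZ)), add(SSSZ, Z)))))

Answer: NO — after 11 steps the term is S(S(S(mul(S(add(Z, SZ)), add(SSSZ, Z))))), not yet normal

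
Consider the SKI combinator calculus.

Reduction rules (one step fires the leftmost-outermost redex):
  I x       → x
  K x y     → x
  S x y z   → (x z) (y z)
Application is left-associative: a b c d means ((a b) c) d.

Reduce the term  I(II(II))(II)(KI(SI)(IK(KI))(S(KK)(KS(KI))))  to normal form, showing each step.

  start: I(II(II))(II)(KI(SI)(IK(KI))(S(KK)(KS(KI))))
  →1  II(II)(II)(KI(SI)(IK(KI))(S(KK)(KS(KI))))
  →2  I(II)(II)(KI(SI)(IK(KI))(S(KK)(KS(KI))))
  →3  II(II)(KI(SI)(IK(KI))(S(KK)(KS(KI))))
  →4  I(II)(KI(SI)(IK(KI))(S(KK)(KS(KI))))
  →5  II(KI(SI)(IK(KI))(S(KK)(KS(KI))))
  →6  I(KI(SI)(IK(KI))(S(KK)(KS(KI))))
  →7  KI(SI)(IK(KI))(S(KK)(KS(KI)))
  →8  I(IK(KI))(S(KK)(KS(KI)))
  →9  IK(KI)(S(KK)(KS(KI)))
  →10  K(KI)(S(KK)(KS(KI)))
  →11  KI

Answer: normal form = KI  (in 11 steps)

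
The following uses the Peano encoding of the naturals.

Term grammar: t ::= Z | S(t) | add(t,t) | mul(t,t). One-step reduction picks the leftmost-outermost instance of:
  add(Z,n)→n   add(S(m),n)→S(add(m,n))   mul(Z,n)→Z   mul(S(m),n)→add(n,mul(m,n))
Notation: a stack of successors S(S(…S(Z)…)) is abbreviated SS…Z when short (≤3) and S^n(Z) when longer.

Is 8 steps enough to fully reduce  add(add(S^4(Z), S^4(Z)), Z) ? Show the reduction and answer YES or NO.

  start: add(add(S^4(Z), S^4(Z)), Z)
  [1] add(S(add(SSSZ, S^4(Z))), Z)
  [2] S(add(add(SSSZ, S^4(Z)), Z))
  [3] S(add(S(add(SSZ, S^4(Z))), Z))
  [4] S(S(add(add(SSZ, S^4(Z)), Z)))
  [5] S(S(add(S(add(SZ, S^4(Z))), Z)))
  [6] S(S(S(add(add(SZ, S^4(Z)), Z))))
  [7] S(S(S(add(S(add(Z, S^4(Z))), Z))))
  [8] S(S(S(S(add(add(Z, S^4(Z)), Z)))))

Answer: NO — after 8 steps the term is S(S(S(S(add(add(Z, S^4(Z)), Z))))), not yet normal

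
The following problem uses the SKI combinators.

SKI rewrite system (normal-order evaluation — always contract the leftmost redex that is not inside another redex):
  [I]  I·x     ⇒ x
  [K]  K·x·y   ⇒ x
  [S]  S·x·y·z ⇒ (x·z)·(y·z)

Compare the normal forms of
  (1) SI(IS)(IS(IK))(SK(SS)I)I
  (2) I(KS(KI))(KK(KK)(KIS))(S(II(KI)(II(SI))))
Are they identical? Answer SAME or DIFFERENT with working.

Term A:
  start: SI(IS)(IS(IK))(SK(SS)I)I
  →1  I(IS(IK))(IS(IS(IK)))(SK(SS)I)I
  →2  IS(IK)(IS(IS(IK)))(SK(SS)I)I
  →3  S(IK)(IS(IS(IK)))(SK(SS)I)I
  →4  IK(SK(SS)I)(IS(IS(IK))(SK(SS)I))I
  →5  K(SK(SS)I)(IS(IS(IK))(SK(SS)I))I
  →6  SK(SS)II
  →7  KI(SSI)I
  →8  II
  →9  I

Term B:
  start: I(KS(KI))(KK(KK)(KIS))(S(II(KI)(II(SI))))
  →1  KS(KI)(KK(KK)(KIS))(S(II(KI)(II(SI))))
  →2  S(KK(KK)(KIS))(S(II(KI)(II(SI))))
  →3  S(K(KIS))(S(II(KI)(II(SI))))
  →4  S(KI)(S(II(KI)(II(SI))))
  →5  S(KI)(S(I(KI)(II(SI))))
  →6  S(KI)(S(KI(II(SI))))
  →7  S(KI)(SI)

Answer: DIFFERENT — A ⇓ I, B ⇓ S(KI)(SI)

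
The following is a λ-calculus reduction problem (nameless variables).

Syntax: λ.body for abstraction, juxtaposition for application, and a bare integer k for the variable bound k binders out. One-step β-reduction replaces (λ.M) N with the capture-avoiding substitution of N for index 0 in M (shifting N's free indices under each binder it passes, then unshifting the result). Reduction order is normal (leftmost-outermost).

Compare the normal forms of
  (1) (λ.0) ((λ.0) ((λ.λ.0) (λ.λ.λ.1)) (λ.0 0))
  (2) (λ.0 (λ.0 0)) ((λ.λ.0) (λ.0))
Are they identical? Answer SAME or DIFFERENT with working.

Answer: SAME — A ⇓ λ.0 0, B ⇓ λ.0 0

Reduction:
Term A:
  start: (λ.0) ((λ.0) ((λ.λ.0) (λ.λ.λ.1)) (λ.0 0))
  →1  (λ.0) ((λ.λ.0) (λ.λ.λ.1)) (λ.0 0)
  →2  (λ.λ.0) (λ.λ.λ.1) (λ.0 0)
  →3  (λ.0) (λ.0 0)
  →4  λ.0 0

Term B:
  start: (λ.0 (λ.0 0)) ((λ.λ.0) (λ.0))
  →1  (λ.λ.0) (λ.0) (λ.0 0)
  →2  (λ.0) (λ.0 0)
  →3  λ.0 0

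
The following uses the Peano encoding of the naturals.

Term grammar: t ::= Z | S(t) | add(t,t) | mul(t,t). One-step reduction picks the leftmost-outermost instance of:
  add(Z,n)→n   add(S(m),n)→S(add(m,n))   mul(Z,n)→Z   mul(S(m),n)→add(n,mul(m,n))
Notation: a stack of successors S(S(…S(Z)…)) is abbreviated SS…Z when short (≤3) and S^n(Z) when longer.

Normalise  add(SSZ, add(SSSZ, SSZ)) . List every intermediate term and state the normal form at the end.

  start: add(SSZ, add(SSSZ, SSZ))
  step 1: S(add(SZ, add(SSSZ, SSZ)))
  step 2: S(S(add(Z, add(SSSZ, SSZ))))
  step 3: S(S(add(SSSZ, SSZ)))
  step 4: S(S(S(add(SSZ, SSZ))))
  step 5: S(S(S(S(add(SZ, SSZ)))))
  step 6: S(S(S(S(S(add(Z, SSZ))))))
  step 7: S^7(Z)

Answer: normal form = S^7(Z)  (in 7 steps)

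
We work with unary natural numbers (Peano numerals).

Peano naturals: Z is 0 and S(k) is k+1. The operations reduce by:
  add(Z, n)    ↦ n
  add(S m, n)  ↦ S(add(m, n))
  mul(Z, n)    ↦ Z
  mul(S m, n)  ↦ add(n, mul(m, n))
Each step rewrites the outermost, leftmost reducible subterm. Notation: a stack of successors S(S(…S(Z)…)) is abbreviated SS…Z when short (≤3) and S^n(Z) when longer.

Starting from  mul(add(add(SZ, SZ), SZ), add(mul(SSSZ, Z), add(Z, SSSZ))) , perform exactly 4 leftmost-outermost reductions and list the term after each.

  start: mul(add(add(SZ, SZ), SZ), add(mul(SSSZ, Z), add(Z, SSSZ)))
  step 1: mul(add(S(add(Z, SZ)), SZ), add(mul(SSSZ, Z), add(Z, SSSZ)))
  step 2: mul(S(add(add(Z, SZ), SZ)), add(mul(SSSZ, Z), add(Z, SSSZ)))
  step 3: add(add(mul(SSSZ, Z), add(Z, SSSZ)), mul(add(add(Z, SZ), SZ), add(mul(SSSZ, Z), add(Z, SSSZ))))
  step 4: add(add(add(Z, mul(SSZ, Z)), add(Z, SSSZ)), mul(add(add(Z, SZ), SZ), add(mul(SSSZ, Z), add(Z, SSSZ))))

Answer: after 4 steps: add(add(add(Z, mul(SSZ, Z)), add(Z, SSSZ)), mul(add(add(Z, SZ), SZ), add(mul(SSSZ, Z), add(Z, SSSZ))))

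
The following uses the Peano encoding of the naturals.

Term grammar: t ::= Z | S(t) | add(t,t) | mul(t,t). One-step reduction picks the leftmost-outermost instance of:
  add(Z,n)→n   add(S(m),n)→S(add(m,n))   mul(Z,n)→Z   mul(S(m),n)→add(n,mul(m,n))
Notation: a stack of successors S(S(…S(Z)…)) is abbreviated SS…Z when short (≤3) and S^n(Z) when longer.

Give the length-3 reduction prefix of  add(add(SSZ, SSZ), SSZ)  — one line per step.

  start: add(add(SSZ, SSZ), SSZ)
  →1  add(S(add(SZ, SSZ)), SSZ)
  →2  S(add(add(SZ, SSZ), SSZ))
  →3  S(add(S(add(Z, SSZ)), SSZ))

Answer: after 3 steps: S(add(S(add(Z, SSZ)), SSZ))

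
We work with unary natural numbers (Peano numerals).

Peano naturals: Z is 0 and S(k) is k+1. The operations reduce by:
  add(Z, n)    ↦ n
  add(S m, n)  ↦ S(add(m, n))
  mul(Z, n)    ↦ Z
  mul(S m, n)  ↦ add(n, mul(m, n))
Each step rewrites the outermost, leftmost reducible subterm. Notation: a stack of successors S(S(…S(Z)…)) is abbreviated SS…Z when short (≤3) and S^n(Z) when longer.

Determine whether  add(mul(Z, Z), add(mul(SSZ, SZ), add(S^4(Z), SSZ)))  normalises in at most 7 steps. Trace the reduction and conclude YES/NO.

  start: add(mul(Z, Z), add(mul(SSZ, SZ), add(S^4(Z), SSZ)))
  →1  add(Z, add(mul(SSZ, SZ), add(S^4(Z), SSZ)))
  →2  add(mul(SSZ, SZ), add(S^4(Z), SSZ))
  →3  add(add(SZ, mul(SZ, SZ)), add(S^4(Z), SSZ))
  →4  add(S(add(Z, mul(SZ, SZ))), add(S^4(Z), SSZ))
  →5  S(add(add(Z, mul(SZ, SZ)), add(S^4(Z), SSZ)))
  →6  S(add(mul(SZ, SZ), add(S^4(Z), SSZ)))
  →7  S(add(add(SZ, mul(Z, SZ)), add(S^4(Z), SSZ)))

Answer: NO — after 7 steps the term is S(add(add(SZ, mul(Z, SZ)), add(S^4(Z), SSZ))), not yet normal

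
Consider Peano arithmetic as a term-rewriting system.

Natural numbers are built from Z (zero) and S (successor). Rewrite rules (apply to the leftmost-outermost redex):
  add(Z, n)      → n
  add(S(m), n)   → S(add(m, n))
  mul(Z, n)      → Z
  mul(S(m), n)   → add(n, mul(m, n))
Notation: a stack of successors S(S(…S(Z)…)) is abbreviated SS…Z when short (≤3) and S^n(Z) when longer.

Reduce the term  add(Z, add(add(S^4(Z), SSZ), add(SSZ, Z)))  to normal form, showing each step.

Answer: normal form = S^8(Z)  (in 16 steps)

Derivation:
  start: add(Z, add(add(S^4(Z), SSZ), add(SSZ, Z)))
  step 1: add(add(S^4(Z), SSZ), add(SSZ, Z))
  step 2: add(S(add(SSSZ, SSZ)), add(SSZ, Z))
  step 3: S(add(add(SSSZ, SSZ), add(SSZ, Z)))
  step 4: S(add(S(add(SSZ, SSZ)), add(SSZ, Z)))
  step 5: S(S(add(add(SSZ, SSZ), add(SSZ, Z))))
  step 6: S(S(add(S(add(SZ, SSZ)), add(SSZ, Z))))
  step 7: S(S(S(add(add(SZ, SSZ), add(SSZ, Z)))))
  step 8: S(S(S(add(S(add(Z, SSZ)), add(SSZ, Z)))))
  step 9: S(S(S(S(add(add(Z, SSZ), add(SSZ, Z))))))
  step 10: S(S(S(S(add(SSZ, add(SSZ, Z))))))
  step 11: S(S(S(S(S(add(SZ, add(SSZ, Z)))))))
  step 12: S(S(S(S(S(S(add(Z, add(SSZ, Z))))))))
  step 13: S(S(S(S(S(S(add(SSZ, Z)))))))
  step 14: S(S(S(S(S(S(S(add(SZ, Z))))))))
  step 15: S(S(S(S(S(S(S(S(add(Z, Z)))))))))
  step 16: S^8(Z)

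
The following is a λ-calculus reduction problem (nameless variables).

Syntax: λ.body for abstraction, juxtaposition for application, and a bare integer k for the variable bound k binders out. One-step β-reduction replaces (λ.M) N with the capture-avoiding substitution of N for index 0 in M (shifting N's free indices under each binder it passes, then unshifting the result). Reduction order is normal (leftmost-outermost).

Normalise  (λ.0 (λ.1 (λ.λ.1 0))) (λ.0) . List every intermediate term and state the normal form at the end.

Answer: normal form = λ.λ.λ.1 0  (in 3 steps)

Working:
  start: (λ.0 (λ.1 (λ.λ.1 0))) (λ.0)
  →1  (λ.0) (λ.(λ.0) (λ.λ.1 0))
  →2  λ.(λ.0) (λ.λ.1 0)
  →3  λ.λ.λ.1 0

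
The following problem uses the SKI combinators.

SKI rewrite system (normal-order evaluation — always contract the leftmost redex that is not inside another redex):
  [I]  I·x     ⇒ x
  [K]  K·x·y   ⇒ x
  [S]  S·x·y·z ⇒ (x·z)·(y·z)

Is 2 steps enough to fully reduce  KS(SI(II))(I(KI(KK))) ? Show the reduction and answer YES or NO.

Answer: NO — after 2 steps the term is S(KI(KK)), not yet normal

Working:
  start: KS(SI(II))(I(KI(KK)))
  step 1: S(I(KI(KK)))
  step 2: S(KI(KK))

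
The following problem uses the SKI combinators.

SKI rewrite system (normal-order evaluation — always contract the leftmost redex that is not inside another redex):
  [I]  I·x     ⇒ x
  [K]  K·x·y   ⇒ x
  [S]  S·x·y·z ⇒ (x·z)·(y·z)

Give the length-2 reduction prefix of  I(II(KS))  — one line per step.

  start: I(II(KS))
  →1  II(KS)
  →2  I(KS)

Answer: after 2 steps: I(KS)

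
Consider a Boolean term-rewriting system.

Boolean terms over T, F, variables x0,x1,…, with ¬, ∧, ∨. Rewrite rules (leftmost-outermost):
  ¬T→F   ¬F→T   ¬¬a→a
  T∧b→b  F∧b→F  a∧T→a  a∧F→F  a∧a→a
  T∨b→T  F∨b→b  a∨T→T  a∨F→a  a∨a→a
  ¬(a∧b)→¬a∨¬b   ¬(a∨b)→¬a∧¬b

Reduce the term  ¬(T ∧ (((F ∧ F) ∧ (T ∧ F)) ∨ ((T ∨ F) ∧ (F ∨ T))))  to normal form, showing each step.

  start: ¬(T ∧ (((F ∧ F) ∧ (T ∧ F)) ∨ ((T ∨ F) ∧ (F ∨ T))))
  step 1: ¬T ∨ ¬(((F ∧ F) ∧ (T ∧ F)) ∨ ((T ∨ F) ∧ (F ∨ T)))
  step 2: F ∨ ¬(((F ∧ F) ∧ (T ∧ F)) ∨ ((T ∨ F) ∧ (F ∨ T)))
  step 3: ¬(((F ∧ F) ∧ (T ∧ F)) ∨ ((T ∨ F) ∧ (F ∨ T)))
  step 4: ¬((F ∧ F) ∧ (T ∧ F)) ∧ ¬((T ∨ F) ∧ (F ∨ T))
  step 5: (¬(F ∧ F) ∨ ¬(T ∧ F)) ∧ ¬((T ∨ F) ∧ (F ∨ T))
  step 6: ((¬F ∨ ¬F) ∨ ¬(T ∧ F)) ∧ ¬((T ∨ F) ∧ (F ∨ T))
  step 7: (¬F ∨ ¬(T ∧ F)) ∧ ¬((T ∨ F) ∧ (F ∨ T))
  step 8: (T ∨ ¬(T ∧ F)) ∧ ¬((T ∨ F) ∧ (F ∨ T))
  step 9: T ∧ ¬((T ∨ F) ∧ (F ∨ T))
  step 10: ¬((T ∨ F) ∧ (F ∨ T))
  step 11: ¬(T ∨ F) ∨ ¬(F ∨ T)
  step 12: (¬T ∧ ¬F) ∨ ¬(F ∨ T)
  step 13: (F ∧ ¬F) ∨ ¬(F ∨ T)
  step 14: F ∨ ¬(F ∨ T)
  step 15: ¬(F ∨ T)
  step 16: ¬F ∧ ¬T
  step 17: T ∧ ¬T
  step 18: ¬T
  step 19: F

Answer: normal form = F  (in 19 steps)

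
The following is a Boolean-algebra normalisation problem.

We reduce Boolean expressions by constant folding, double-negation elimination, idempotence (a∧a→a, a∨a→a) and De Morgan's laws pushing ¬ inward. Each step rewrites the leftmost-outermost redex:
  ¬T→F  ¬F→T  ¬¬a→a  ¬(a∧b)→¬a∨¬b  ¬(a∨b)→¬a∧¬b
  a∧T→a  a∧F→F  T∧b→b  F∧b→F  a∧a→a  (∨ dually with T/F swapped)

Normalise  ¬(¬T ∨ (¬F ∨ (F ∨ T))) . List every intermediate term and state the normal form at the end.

  start: ¬(¬T ∨ (¬F ∨ (F ∨ T)))
  step 1: ¬¬T ∧ ¬(¬F ∨ (F ∨ T))
  step 2: T ∧ ¬(¬F ∨ (F ∨ T))
  step 3: ¬(¬F ∨ (F ∨ T))
  step 4: ¬¬F ∧ ¬(F ∨ T)
  step 5: F ∧ ¬(F ∨ T)
  step 6: F

Answer: normal form = F  (in 6 steps)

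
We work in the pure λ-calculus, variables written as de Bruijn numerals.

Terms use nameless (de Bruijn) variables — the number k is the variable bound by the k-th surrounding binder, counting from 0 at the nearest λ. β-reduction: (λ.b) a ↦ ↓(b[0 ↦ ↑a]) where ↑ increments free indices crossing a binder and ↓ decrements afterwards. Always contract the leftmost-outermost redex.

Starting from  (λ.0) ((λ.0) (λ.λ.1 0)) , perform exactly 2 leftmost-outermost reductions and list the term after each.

  start: (λ.0) ((λ.0) (λ.λ.1 0))
  [1] (λ.0) (λ.λ.1 0)
  [2] λ.λ.1 0

Answer: after 2 steps: λ.λ.1 0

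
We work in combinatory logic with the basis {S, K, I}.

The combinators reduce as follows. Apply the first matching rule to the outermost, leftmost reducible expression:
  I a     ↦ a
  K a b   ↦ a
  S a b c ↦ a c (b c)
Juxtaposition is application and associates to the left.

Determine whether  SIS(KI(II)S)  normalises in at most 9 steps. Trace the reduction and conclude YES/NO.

Answer: YES — reaches normal form S(SS) in 6 ≤ 9 steps

Working:
  start: SIS(KI(II)S)
  [1] I(KI(II)S)(S(KI(II)S))
  [2] KI(II)S(S(KI(II)S))
  [3] IS(S(KI(II)S))
  [4] S(S(KI(II)S))
  [5] S(S(IS))
  [6] S(SS)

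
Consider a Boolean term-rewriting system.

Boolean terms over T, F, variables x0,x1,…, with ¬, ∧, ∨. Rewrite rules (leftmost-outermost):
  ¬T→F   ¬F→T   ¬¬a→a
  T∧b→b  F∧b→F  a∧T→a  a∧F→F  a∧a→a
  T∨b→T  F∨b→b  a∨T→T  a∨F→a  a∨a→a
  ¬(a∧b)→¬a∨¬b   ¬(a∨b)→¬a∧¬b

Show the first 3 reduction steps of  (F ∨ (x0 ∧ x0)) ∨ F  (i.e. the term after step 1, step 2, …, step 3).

Answer: after 3 steps: x0

Derivation:
  start: (F ∨ (x0 ∧ x0)) ∨ F
  step 1: F ∨ (x0 ∧ x0)
  step 2: x0 ∧ x0
  step 3: x0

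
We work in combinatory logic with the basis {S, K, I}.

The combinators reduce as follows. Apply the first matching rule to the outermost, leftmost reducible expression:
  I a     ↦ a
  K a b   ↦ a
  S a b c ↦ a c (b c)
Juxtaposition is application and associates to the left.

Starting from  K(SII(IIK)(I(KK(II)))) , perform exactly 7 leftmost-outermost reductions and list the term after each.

  start: K(SII(IIK)(I(KK(II))))
  →1  K(I(IIK)(I(IIK))(I(KK(II))))
  →2  K(IIK(I(IIK))(I(KK(II))))
  →3  K(IK(I(IIK))(I(KK(II))))
  →4  K(K(I(IIK))(I(KK(II))))
  →5  K(I(IIK))
  →6  K(IIK)
  →7  K(IK)

Answer: after 7 steps: K(IK)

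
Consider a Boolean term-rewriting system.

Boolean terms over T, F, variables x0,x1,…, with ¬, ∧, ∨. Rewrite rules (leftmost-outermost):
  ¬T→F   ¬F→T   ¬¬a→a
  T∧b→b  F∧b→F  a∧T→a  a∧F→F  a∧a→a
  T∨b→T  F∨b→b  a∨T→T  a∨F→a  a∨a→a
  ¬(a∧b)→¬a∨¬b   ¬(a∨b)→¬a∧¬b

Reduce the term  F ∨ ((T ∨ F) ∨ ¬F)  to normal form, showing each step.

Answer: normal form = T  (in 3 steps)

Reduction:
  start: F ∨ ((T ∨ F) ∨ ¬F)
  →1  (T ∨ F) ∨ ¬F
  →2  T ∨ ¬F
  →3  T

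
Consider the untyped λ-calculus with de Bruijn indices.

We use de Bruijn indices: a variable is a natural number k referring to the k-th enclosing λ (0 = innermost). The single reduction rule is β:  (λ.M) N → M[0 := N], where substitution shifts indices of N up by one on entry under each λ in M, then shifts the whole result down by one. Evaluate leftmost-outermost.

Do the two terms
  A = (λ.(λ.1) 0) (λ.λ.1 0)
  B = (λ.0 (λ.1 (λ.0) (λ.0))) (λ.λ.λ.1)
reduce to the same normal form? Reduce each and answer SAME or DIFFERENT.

Answer: DIFFERENT — A ⇓ λ.λ.1 0, B ⇓ λ.λ.1

Working:
Term A:
  start: (λ.(λ.1) 0) (λ.λ.1 0)
  →1  (λ.λ.λ.1 0) (λ.λ.1 0)
  →2  λ.λ.1 0

Term B:
  start: (λ.0 (λ.1 (λ.0) (λ.0))) (λ.λ.λ.1)
  →1  (λ.λ.λ.1) (λ.(λ.λ.λ.1) (λ.0) (λ.0))
  →2  λ.λ.1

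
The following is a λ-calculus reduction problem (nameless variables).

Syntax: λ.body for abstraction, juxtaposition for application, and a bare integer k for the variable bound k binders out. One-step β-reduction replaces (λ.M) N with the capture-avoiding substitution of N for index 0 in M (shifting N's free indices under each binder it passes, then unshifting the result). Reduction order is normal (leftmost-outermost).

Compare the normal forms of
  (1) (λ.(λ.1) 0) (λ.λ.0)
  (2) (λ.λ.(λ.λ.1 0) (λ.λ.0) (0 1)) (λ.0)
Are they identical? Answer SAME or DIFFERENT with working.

Answer: SAME — A ⇓ λ.λ.0, B ⇓ λ.λ.0

Reduction:
Term A:
  start: (λ.(λ.1) 0) (λ.λ.0)
  →1  (λ.λ.λ.0) (λ.λ.0)
  →2  λ.λ.0

Term B:
  start: (λ.λ.(λ.λ.1 0) (λ.λ.0) (0 1)) (λ.0)
  →1  λ.(λ.λ.1 0) (λ.λ.0) (0 (λ.0))
  →2  λ.(λ.(λ.λ.0) 0) (0 (λ.0))
  →3  λ.(λ.λ.0) (0 (λ.0))
  →4  λ.λ.0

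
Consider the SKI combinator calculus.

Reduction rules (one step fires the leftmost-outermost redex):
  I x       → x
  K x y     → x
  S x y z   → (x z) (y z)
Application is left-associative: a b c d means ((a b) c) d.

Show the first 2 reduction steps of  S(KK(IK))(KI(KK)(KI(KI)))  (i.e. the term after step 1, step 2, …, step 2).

  start: S(KK(IK))(KI(KK)(KI(KI)))
  step 1: SK(KI(KK)(KI(KI)))
  step 2: SK(I(KI(KI)))

Answer: after 2 steps: SK(I(KI(KI)))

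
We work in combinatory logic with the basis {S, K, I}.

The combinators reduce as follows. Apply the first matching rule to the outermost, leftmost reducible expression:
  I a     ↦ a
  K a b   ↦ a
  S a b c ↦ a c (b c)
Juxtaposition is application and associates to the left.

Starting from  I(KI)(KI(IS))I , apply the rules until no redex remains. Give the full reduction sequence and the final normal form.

Answer: normal form = I  (in 3 steps)

Working:
  start: I(KI)(KI(IS))I
  step 1: KI(KI(IS))I
  step 2: II
  step 3: I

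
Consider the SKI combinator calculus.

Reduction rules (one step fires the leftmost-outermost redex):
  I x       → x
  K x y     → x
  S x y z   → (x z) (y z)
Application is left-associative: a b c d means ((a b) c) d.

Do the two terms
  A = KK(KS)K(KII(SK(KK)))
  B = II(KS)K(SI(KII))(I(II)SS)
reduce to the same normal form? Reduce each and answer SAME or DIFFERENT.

Term A:
  start: KK(KS)K(KII(SK(KK)))
  [1] KK(KII(SK(KK)))
  [2] K

Term B:
  start: II(KS)K(SI(KII))(I(II)SS)
  [1] I(KS)K(SI(KII))(I(II)SS)
  [2] KSK(SI(KII))(I(II)SS)
  [3] S(SI(KII))(I(II)SS)
  [4] S(SII)(I(II)SS)
  [5] S(SII)(IISS)
  [6] S(SII)(ISS)
  [7] S(SII)(SS)

Answer: DIFFERENT — A ⇓ K, B ⇓ S(SII)(SS)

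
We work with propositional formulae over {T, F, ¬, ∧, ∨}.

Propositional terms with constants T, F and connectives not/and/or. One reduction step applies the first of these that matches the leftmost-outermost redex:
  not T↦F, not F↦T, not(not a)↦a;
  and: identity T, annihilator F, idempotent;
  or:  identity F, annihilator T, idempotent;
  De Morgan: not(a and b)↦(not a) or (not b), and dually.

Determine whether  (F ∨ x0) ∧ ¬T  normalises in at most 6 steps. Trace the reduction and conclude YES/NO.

Answer: YES — reaches normal form F in 3 ≤ 6 steps

Reduction:
  start: (F ∨ x0) ∧ ¬T
  →1  x0 ∧ ¬T
  →2  x0 ∧ F
  →3  F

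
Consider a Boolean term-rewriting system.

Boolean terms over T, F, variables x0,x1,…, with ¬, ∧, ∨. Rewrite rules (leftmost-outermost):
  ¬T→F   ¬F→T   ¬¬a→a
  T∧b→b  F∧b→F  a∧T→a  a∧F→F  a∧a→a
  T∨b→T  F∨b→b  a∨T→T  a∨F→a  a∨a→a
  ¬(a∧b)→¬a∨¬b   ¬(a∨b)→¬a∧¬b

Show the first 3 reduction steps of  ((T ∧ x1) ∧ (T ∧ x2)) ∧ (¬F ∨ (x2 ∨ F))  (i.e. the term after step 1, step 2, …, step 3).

  start: ((T ∧ x1) ∧ (T ∧ x2)) ∧ (¬F ∨ (x2 ∨ F))
  step 1: (x1 ∧ (T ∧ x2)) ∧ (¬F ∨ (x2 ∨ F))
  step 2: (x1 ∧ x2) ∧ (¬F ∨ (x2 ∨ F))
  step 3: (x1 ∧ x2) ∧ (T ∨ (x2 ∨ F))

Answer: after 3 steps: (x1 ∧ x2) ∧ (T ∨ (x2 ∨ F))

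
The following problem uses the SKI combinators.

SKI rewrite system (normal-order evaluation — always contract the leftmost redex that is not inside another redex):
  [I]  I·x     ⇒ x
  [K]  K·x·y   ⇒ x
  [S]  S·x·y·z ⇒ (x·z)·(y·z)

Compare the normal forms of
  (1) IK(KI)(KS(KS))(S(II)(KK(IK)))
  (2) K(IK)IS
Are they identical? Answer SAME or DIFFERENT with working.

Answer: DIFFERENT — A ⇓ I, B ⇓ KS

Working:
Term A:
  start: IK(KI)(KS(KS))(S(II)(KK(IK)))
  step 1: K(KI)(KS(KS))(S(II)(KK(IK)))
  step 2: KI(S(II)(KK(IK)))
  step 3: I

Term B:
  start: K(IK)IS
  step 1: IKS
  step 2: KS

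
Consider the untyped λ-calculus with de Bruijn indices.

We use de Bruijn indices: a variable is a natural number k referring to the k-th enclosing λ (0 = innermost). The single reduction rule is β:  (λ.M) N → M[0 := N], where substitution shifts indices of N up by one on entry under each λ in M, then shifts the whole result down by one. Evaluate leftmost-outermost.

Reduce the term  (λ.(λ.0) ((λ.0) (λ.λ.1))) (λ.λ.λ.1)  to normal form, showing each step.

  start: (λ.(λ.0) ((λ.0) (λ.λ.1))) (λ.λ.λ.1)
  →1  (λ.0) ((λ.0) (λ.λ.1))
  →2  (λ.0) (λ.λ.1)
  →3  λ.λ.1

Answer: normal form = λ.λ.1  (in 3 steps)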